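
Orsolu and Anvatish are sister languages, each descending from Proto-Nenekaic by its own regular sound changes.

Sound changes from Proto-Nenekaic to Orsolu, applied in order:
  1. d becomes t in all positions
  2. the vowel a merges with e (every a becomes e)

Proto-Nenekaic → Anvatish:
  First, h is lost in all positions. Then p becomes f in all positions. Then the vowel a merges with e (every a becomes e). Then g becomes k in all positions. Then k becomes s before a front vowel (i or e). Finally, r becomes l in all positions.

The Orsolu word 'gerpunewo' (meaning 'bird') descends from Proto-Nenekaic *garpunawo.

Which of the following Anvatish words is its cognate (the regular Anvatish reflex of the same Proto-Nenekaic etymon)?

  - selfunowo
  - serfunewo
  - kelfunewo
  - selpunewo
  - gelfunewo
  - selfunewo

Anvatish: *garpunawo > garfunawo > gerfunewo > kerfunewo > serfunewo > selfunewo  (by unconditioned shift, vowel merger, unconditioned shift, palatalisation, unconditioned shift)
The other candidates each miss or misapply at least one Anvatish change.

selfunewo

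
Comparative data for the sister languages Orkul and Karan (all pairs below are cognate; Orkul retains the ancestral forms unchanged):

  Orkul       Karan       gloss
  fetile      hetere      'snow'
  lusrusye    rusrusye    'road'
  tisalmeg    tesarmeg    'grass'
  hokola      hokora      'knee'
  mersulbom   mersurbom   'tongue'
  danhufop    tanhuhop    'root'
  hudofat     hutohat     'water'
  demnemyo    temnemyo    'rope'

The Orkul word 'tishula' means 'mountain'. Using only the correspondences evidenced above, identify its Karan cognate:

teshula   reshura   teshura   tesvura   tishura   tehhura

fetile ~ hetere, tisalmeg ~ tesarmeg — Orkul i corresponds to Karan e after a consonant, before a consonant other than r, m, n, p, b, f, v.
hokola ~ hokora — Orkul l corresponds to Karan r between vowels (before a back vowel).
Applying these to Orkul 'tishula':
  tishula → teshula   (i→e after a consonant, before a consonant other than r, m, n, p, b, f, v)
  teshula → teshura   (l→r between vowels (before a back vowel))
So the Karan cognate is 'teshura'.

teshura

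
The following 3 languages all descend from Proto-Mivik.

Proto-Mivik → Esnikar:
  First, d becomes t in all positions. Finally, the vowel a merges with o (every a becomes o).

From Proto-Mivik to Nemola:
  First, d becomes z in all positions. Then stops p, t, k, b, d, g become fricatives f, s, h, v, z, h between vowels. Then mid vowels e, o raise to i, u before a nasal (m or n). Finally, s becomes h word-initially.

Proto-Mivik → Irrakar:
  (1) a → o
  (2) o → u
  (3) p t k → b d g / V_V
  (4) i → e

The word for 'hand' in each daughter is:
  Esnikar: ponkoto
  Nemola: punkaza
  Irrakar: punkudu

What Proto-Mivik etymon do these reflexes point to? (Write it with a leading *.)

*ponkada

Position 7: Esnikar has o, Nemola has a, Irrakar has u. Nemola preserves a here (none of its changes turn any other segment into a), so the proto-segment is *a.
Position 6: Esnikar has t, Nemola has z, Irrakar has d. Taking the neighbouring segments as reconstructed: Esnikar t could go back to *t or *d; Nemola z could go back to *d or *z; Irrakar d could go back to *t or *d — the one source consistent with every daughter is *d.
Position 2: Esnikar has o, Nemola has u, Irrakar has u. Taking the neighbouring segments as reconstructed: Esnikar o could go back to *a or *o; Nemola u could go back to *o or *u; Irrakar u could go back to *a or *o or *u — the one source consistent with every daughter is *o.
Continuing position by position gives *ponkada; check it forward:
Esnikar: *ponkada > ponkata > ponkoto  (by unconditioned shift, vowel merger)
Nemola: *ponkada
  ponkada → ponkaza   [unconditioned shift]
  ponkaza (rule 2 does not apply)
  ponkaza → punkaza   [pre-nasal raising]
  punkaza (rule 4 does not apply)
  giving Nemola punkaza.
Irrakar: *ponkada
  ponkada → ponkodo   [vowel merger]
  ponkodo → punkudu   [vowel merger]
  punkudu (rule 3 does not apply)
  punkudu (rule 4 does not apply)
  giving Irrakar punkudu.
No other proto-form is consistent with every reflex, so the reconstruction is *ponkada.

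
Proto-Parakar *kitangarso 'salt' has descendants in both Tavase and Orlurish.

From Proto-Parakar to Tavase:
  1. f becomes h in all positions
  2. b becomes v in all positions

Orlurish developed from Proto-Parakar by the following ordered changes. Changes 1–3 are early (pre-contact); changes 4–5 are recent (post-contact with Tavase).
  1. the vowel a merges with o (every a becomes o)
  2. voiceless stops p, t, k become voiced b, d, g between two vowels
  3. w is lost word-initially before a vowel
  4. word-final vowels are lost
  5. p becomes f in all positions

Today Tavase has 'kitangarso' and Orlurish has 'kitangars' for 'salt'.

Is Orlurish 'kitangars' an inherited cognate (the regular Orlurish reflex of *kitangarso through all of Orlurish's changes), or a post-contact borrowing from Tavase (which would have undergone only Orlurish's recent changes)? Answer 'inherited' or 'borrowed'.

If inherited, *kitangarso would pass through all of Orlurish's changes:
Orlurish: *kitangarso > kitongorso > kidongorso > kidongors  (by vowel merger, intervocalic voicing, apocope)
If borrowed from Tavase 'kitangarso' after the early changes, it would undergo only the recent ones:
  rule 4 (apocope): kitangarso → kitangars
  rule 5 (unconditioned shift): no change (kitangars)
  ⇒ as a loan: kitangars
Orlurish 'kitangars' matches the loan outcome 'kitangars', not the inherited 'kidongors' — it skipped the early Orlurish changes, so it was borrowed from Tavase.

borrowed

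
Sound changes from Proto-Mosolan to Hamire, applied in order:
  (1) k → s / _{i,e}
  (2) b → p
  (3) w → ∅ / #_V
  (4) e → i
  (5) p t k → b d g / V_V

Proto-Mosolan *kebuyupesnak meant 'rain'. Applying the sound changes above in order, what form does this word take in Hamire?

Hamire: *kebuyupesnak > sebuyupesnak > sepuyupesnak > sipuyupisnak > sibuyubisnak  (by palatalisation, unconditioned shift, vowel merger, intervocalic voicing)

sibuyubisnak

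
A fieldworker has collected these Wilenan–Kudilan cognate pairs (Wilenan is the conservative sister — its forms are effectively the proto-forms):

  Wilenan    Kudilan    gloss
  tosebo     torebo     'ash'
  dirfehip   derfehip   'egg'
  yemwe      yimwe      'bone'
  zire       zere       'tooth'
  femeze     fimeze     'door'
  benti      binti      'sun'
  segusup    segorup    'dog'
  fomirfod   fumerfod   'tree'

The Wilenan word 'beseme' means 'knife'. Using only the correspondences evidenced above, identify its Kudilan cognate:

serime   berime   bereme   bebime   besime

tosebo ~ torebo — Wilenan s corresponds to Kudilan r between vowels (before a front vowel).
yemwe ~ yimwe, femeze ~ fimeze — Wilenan e corresponds to Kudilan i after a consonant, before a nasal.
Applying these to Wilenan 'beseme':
  beseme → bereme   (s→r between vowels (before a front vowel))
  bereme → berime   (e→i after a consonant, before a nasal)
So the Kudilan cognate is 'berime'.

berime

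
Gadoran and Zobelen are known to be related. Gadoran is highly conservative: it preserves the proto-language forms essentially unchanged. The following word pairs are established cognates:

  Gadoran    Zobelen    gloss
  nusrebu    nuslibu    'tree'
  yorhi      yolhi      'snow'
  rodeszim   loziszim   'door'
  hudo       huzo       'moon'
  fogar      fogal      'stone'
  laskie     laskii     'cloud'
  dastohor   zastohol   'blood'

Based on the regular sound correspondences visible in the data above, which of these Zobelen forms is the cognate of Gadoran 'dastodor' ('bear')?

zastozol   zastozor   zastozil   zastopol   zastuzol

dastohor ~ zastohol — Gadoran d corresponds to Zobelen z word-initially before a back vowel.
hudo ~ huzo — Gadoran d corresponds to Zobelen z between vowels (before a back vowel).
fogar ~ fogal, dastohor ~ zastohol — Gadoran r corresponds to Zobelen l word-finally.
Applying these to Gadoran 'dastodor':
  dastodor → zastodor   (d→z word-initially before a back vowel)
  zastodor → zastozor   (d→z between vowels (before a back vowel))
  zastozor → zastozol   (r→l word-finally)
So the Zobelen cognate is 'zastozol'.

zastozol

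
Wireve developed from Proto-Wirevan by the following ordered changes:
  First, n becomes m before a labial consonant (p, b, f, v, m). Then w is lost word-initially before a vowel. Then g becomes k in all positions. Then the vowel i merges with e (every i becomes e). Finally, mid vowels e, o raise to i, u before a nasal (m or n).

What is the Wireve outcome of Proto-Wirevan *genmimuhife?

kimmimuhefe

Wireve: *genmimuhife > gemmimuhife > kemmimuhife > kemmemuhefe > kimmimuhefe  (by nasal place assimilation, unconditioned shift, vowel merger, pre-nasal raising)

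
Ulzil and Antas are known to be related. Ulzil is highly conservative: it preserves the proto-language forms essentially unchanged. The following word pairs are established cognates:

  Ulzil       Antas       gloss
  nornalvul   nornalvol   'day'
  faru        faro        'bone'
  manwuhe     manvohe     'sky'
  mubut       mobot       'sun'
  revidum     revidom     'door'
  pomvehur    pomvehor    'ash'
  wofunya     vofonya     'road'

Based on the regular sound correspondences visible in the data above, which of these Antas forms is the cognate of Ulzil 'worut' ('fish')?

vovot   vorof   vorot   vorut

wofunya ~ vofonya — Ulzil w corresponds to Antas v word-initially before a back vowel.
nornalvul ~ nornalvol, manwuhe ~ manvohe — Ulzil u corresponds to Antas o after a consonant, before a consonant other than r, m, n, p, b, f, v.
Applying these to Ulzil 'worut':
  worut → vorut   (w→v word-initially before a back vowel)
  vorut → vorot   (u→o after a consonant, before a consonant other than r, m, n, p, b, f, v)
So the Antas cognate is 'vorot'.

vorot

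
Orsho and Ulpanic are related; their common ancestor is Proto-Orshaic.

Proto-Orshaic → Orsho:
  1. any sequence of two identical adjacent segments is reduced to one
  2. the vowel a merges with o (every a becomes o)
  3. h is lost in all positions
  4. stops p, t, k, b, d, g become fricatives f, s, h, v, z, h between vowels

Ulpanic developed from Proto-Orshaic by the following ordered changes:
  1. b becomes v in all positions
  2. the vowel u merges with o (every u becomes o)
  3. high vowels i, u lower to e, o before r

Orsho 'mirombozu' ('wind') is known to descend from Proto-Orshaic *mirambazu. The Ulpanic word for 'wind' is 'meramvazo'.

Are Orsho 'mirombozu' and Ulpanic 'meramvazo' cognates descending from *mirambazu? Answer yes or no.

Derive the expected Ulpanic reflex of *mirambazu:
Ulpanic: start from *mirambazu.
  rule 1 (unconditioned shift): mirambazu → miramvazu
  rule 2 (vowel merger): miramvazu → miramvazo
  rule 3 (pre-rhotic lowering): miramvazo → meramvazo
  ⇒ Ulpanic meramvazo
Ulpanic 'meramvazo' matches the regular reflex exactly, so the pair is cognate.

yes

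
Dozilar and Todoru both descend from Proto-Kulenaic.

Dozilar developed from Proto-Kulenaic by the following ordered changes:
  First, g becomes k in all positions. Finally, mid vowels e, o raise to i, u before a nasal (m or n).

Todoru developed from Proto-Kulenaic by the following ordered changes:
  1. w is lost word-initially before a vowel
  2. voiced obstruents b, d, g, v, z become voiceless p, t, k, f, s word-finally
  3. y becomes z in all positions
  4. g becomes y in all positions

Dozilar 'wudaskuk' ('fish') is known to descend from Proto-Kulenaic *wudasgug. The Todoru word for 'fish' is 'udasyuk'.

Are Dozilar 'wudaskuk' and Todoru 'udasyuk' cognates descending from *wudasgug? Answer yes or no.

yes

Derive the expected Todoru reflex of *wudasgug:
Todoru: *wudasgug
  wudasgug → udasgug   [glide loss]
  udasgug → udasguk   [final devoicing]
  udasguk (rule 3 does not apply)
  udasguk → udasyuk   [unconditioned shift]
  giving Todoru udasyuk.
Todoru 'udasyuk' matches the regular reflex exactly, so the pair is cognate.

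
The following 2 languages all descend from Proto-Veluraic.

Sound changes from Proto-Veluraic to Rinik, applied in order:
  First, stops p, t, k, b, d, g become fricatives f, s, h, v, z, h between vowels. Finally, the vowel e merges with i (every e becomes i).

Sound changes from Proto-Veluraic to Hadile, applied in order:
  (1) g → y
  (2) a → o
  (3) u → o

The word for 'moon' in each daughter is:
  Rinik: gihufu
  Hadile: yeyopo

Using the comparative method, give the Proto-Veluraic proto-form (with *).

Position 6: Rinik has u, Hadile has o. Rinik preserves u here (none of its changes turn any other segment into u), so the proto-segment is *u.
Position 3: Rinik has h, Hadile has y. Taking the neighbouring segments as reconstructed: Rinik h could go back to *k or *g or *h; Hadile y could go back to *g or *y — the one source consistent with every daughter is *g.
This points to *gegupu. Verify forward in each daughter:
Rinik: *gegupu > gehufu > gihufu  (by intervocalic lenition, vowel merger)
Hadile: start from *gegupu.
  rule 1 (unconditioned shift): gegupu → yeyupu
  rule 2: no change — yeyupu
  rule 3 (vowel merger): yeyupu → yeyopo
  ⇒ Hadile yeyopo
No other proto-form is consistent with every reflex, so the reconstruction is *gegupu.

*gegupu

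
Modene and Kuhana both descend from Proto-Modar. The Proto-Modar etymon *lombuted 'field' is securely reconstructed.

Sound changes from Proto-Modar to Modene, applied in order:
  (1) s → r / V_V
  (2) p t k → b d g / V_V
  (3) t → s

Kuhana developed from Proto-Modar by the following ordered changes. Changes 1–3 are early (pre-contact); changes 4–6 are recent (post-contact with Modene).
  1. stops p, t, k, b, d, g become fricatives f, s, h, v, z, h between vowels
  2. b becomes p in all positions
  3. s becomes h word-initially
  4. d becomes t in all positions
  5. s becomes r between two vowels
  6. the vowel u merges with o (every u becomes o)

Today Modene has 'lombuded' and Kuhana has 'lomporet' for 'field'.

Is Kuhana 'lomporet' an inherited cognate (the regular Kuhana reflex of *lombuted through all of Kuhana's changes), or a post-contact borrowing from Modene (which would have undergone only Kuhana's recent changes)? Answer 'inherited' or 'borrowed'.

inherited

If inherited, *lombuted would pass through all of Kuhana's changes:
Kuhana: *lombuted
  lombuted → lombused   [intervocalic lenition]
  lombused → lompused   [unconditioned shift]
  lompused (rule 3 does not apply)
  lompused → lompuset   [unconditioned shift]
  lompuset → lompuret   [rhotacism]
  lompuret → lomporet   [vowel merger]
  giving Kuhana lomporet.
If borrowed from Modene 'lombuded' after the early changes, it would undergo only the recent ones:
  rule 4 (unconditioned shift): lombuded → lombutet
  rule 5 (rhotacism): no change (lombutet)
  rule 6 (vowel merger): lombutet → lombotet
  ⇒ as a loan: lombotet
Kuhana 'lomporet' matches the inherited outcome exactly, so it is an inherited cognate, not a loan.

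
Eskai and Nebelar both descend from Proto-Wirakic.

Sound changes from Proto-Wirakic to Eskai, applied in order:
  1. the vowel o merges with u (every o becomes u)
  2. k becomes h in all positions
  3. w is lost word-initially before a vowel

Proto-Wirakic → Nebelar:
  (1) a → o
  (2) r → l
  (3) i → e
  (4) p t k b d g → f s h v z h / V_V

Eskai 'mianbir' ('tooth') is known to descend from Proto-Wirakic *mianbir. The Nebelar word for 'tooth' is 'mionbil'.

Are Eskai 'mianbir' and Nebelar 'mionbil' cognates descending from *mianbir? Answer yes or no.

no

Derive the expected Nebelar reflex of *mianbir:
Nebelar: *mianbir
  mianbir → mionbir   [vowel merger]
  mionbir → mionbil   [unconditioned shift]
  mionbil → meonbel   [vowel merger]
  meonbel (rule 4 does not apply)
  giving Nebelar meonbel.
The regular Nebelar reflex would be 'meonbel', but the attested form is 'mionbil'. The correspondence is irregular, so they are not cognates (the Nebelar form has a different source).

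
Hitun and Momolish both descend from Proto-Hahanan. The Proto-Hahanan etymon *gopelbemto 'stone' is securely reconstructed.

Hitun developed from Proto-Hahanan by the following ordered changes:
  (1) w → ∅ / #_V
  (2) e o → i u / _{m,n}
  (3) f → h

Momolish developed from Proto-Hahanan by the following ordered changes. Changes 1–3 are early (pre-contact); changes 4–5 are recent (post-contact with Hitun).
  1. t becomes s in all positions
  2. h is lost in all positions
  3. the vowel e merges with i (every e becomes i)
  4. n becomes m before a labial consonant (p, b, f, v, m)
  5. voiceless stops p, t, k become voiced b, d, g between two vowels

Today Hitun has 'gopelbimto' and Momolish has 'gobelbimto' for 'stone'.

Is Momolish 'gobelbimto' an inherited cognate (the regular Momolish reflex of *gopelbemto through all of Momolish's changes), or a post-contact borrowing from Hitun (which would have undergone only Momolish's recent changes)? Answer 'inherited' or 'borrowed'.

If inherited, *gopelbemto would pass through all of Momolish's changes:
Momolish: *gopelbemto
  gopelbemto → gopelbemso   [unconditioned shift]
  gopelbemso (rule 2 does not apply)
  gopelbemso → gopilbimso   [vowel merger]
  gopilbimso (rule 4 does not apply)
  gopilbimso → gobilbimso   [intervocalic voicing]
  giving Momolish gobilbimso.
If borrowed from Hitun 'gopelbimto' after the early changes, it would undergo only the recent ones:
  rule 4 (nasal place assimilation): no change (gopelbimto)
  rule 5 (intervocalic voicing): gopelbimto → gobelbimto
  ⇒ as a loan: gobelbimto
Momolish 'gobelbimto' matches the loan outcome 'gobelbimto', not the inherited 'gobilbimso' — it skipped the early Momolish changes, so it was borrowed from Hitun.

borrowed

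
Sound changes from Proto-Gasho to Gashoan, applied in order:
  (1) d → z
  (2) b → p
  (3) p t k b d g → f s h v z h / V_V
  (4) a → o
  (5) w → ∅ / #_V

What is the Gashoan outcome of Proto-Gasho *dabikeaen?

zofiheoen

Gashoan: start from *dabikeaen.
  rule 1 (unconditioned shift): dabikeaen → zabikeaen
  rule 2 (unconditioned shift): zabikeaen → zapikeaen
  rule 3 (intervocalic lenition): zapikeaen → zafiheaen
  rule 4 (vowel merger): zafiheaen → zofiheoen
  rule 5: no change — zofiheoen
  ⇒ Gashoan zofiheoen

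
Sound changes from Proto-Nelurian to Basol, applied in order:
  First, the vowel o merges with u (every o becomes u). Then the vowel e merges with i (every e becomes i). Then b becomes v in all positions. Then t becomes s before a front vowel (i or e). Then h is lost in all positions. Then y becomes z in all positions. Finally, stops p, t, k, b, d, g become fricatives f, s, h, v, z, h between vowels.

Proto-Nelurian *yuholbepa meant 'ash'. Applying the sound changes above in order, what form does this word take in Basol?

Basol: *yuholbepa > yuhulbepa > yuhulbipa > yuhulvipa > yuulvipa > zuulvipa > zuulvifa  (by vowel merger, vowel merger, unconditioned shift, h-loss, unconditioned shift, intervocalic lenition)

zuulvifa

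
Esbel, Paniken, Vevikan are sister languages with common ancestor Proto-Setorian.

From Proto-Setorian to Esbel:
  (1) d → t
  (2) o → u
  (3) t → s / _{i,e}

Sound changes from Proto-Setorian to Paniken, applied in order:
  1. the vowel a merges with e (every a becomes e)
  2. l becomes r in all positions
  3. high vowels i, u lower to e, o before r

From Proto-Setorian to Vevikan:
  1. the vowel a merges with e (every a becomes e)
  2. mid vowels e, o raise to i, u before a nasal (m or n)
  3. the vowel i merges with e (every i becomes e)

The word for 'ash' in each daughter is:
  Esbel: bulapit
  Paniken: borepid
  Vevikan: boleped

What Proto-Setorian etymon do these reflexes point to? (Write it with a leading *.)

Position 6: Esbel has i, Paniken has i, Vevikan has e. Esbel preserves i here (none of its changes turn any other segment into i), so the proto-segment is *i.
Position 2: Esbel has u, Paniken has o, Vevikan has o. Vevikan preserves o here (none of its changes turn any other segment into o), so the proto-segment is *o.
Position 3: Esbel has l, Paniken has r, Vevikan has l. Esbel preserves l here (none of its changes turn any other segment into l), so the proto-segment is *l.
This points to *bolapid. Verify forward in each daughter:
Esbel: *bolapid
  bolapid → bolapit   [unconditioned shift]
  bolapit → bulapit   [vowel merger]
  bulapit (rule 3 does not apply)
  giving Esbel bulapit.
Paniken: *bolapid > bolepid > borepid  (by vowel merger, unconditioned shift)
Vevikan: *bolapid
  bolapid → bolepid   [vowel merger]
  bolepid (rule 2 does not apply)
  bolepid → boleped   [vowel merger]
  giving Vevikan boleped.
Only *bolapid yields all of Esbel bulapit, Paniken borepid, Vevikan boleped.

*bolapid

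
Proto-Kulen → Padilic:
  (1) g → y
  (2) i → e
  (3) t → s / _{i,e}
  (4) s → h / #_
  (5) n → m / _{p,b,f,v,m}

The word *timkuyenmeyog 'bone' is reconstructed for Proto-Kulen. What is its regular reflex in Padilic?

Padilic: *timkuyenmeyog > timkuyenmeyoy > temkuyenmeyoy > semkuyenmeyoy > hemkuyenmeyoy > hemkuyemmeyoy  (by unconditioned shift, vowel merger, palatalisation, debuccalisation, nasal place assimilation)

hemkuyemmeyoy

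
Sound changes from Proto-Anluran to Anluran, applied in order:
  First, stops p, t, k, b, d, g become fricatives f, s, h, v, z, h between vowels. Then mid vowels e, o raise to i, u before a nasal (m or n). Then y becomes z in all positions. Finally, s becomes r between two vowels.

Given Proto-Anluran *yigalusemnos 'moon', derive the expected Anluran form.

zihalurimnos

Anluran: *yigalusemnos > yihalusemnos > yihalusimnos > zihalusimnos > zihalurimnos  (by intervocalic lenition, pre-nasal raising, unconditioned shift, rhotacism)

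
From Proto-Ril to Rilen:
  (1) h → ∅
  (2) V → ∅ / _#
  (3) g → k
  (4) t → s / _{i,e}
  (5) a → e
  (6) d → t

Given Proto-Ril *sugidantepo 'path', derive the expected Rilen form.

sukitensep

Rilen: start from *sugidantepo.
  rule 1: no change — sugidantepo
  rule 2 (apocope): sugidantepo → sugidantep
  rule 3 (unconditioned shift): sugidantep → sukidantep
  rule 4 (palatalisation): sukidantep → sukidansep
  rule 5 (vowel merger): sukidansep → sukidensep
  rule 6 (unconditioned shift): sukidensep → sukitensep
  ⇒ Rilen sukitensep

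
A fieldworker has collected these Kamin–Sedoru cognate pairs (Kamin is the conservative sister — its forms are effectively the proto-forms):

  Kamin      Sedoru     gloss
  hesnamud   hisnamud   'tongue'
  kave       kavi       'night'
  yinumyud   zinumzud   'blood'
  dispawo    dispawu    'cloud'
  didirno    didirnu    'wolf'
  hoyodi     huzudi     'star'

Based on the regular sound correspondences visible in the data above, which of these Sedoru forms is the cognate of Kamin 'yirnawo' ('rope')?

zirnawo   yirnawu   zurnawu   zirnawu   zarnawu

yinumyud ~ zinumzud — Kamin y corresponds to Sedoru z word-initially before a front vowel.
dispawo ~ dispawu, didirno ~ didirnu — Kamin o corresponds to Sedoru u word-finally.
Applying these to Kamin 'yirnawo':
  yirnawo → zirnawo   (y→z word-initially before a front vowel)
  zirnawo → zirnawu   (o→u word-finally)
So the Sedoru cognate is 'zirnawu'.

zirnawu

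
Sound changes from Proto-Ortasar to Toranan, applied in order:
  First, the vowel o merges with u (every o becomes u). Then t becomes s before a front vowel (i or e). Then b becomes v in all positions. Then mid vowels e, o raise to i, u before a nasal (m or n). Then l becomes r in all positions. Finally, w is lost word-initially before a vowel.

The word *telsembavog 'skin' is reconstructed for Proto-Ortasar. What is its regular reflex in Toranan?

sersimvavug

Toranan: *telsembavog
  telsembavog → telsembavug   [vowel merger]
  telsembavug → selsembavug   [palatalisation]
  selsembavug → selsemvavug   [unconditioned shift]
  selsemvavug → selsimvavug   [pre-nasal raising]
  selsimvavug → sersimvavug   [unconditioned shift]
  sersimvavug (rule 6 does not apply)
  giving Toranan sersimvavug.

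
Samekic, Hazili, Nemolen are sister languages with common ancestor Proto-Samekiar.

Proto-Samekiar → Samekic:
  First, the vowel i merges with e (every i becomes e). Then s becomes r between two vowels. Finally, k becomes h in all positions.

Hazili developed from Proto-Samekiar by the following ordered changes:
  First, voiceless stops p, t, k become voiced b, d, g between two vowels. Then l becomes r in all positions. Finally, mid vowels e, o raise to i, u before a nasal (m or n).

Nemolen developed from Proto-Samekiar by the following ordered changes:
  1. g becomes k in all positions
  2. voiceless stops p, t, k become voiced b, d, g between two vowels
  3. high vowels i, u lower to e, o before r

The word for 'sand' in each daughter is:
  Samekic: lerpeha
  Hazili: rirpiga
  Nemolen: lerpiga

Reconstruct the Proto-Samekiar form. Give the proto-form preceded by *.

Position 5: Samekic has e, Hazili has i, Nemolen has i. Nemolen preserves i here (none of its changes turn any other segment into i), so the proto-segment is *i.
Position 6: Samekic has h, Hazili has g, Nemolen has g. Taking the neighbouring segments as reconstructed: Samekic h could go back to *k or *h; Hazili g could go back to *k or *g; Nemolen g could go back to *k or *g — the one source consistent with every daughter is *k.
This points to *lirpika. Verify forward in each daughter:
Samekic: start from *lirpika.
  rule 1 (vowel merger): lirpika → lerpeka
  rule 2: no change — lerpeka
  rule 3 (unconditioned shift): lerpeka → lerpeha
  ⇒ Samekic lerpeha
Hazili: *lirpika > lirpiga > rirpiga  (by intervocalic voicing, unconditioned shift)
Nemolen: start from *lirpika.
  rule 1: no change — lirpika
  rule 2 (intervocalic voicing): lirpika → lirpiga
  rule 3 (pre-rhotic lowering): lirpiga → lerpiga
  ⇒ Nemolen lerpiga
Only *lirpika yields all of Samekic lerpeha, Hazili rirpiga, Nemolen lerpiga.

*lirpika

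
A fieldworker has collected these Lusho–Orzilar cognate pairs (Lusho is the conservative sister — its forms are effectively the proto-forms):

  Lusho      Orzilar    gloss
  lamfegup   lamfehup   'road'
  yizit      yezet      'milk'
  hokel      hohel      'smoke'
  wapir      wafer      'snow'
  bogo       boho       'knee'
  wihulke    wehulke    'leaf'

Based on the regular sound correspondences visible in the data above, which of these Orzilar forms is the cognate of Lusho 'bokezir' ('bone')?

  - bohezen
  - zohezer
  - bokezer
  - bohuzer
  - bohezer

hokel ~ hohel — Lusho k corresponds to Orzilar h between vowels (before a front vowel).
wapir ~ wafer — Lusho i corresponds to Orzilar e after a consonant, before r.
Applying these to Lusho 'bokezir':
  bokezir → bohezir   (k→h between vowels (before a front vowel))
  bohezir → bohezer   (i→e after a consonant, before r)
So the Orzilar cognate is 'bohezer'.

bohezer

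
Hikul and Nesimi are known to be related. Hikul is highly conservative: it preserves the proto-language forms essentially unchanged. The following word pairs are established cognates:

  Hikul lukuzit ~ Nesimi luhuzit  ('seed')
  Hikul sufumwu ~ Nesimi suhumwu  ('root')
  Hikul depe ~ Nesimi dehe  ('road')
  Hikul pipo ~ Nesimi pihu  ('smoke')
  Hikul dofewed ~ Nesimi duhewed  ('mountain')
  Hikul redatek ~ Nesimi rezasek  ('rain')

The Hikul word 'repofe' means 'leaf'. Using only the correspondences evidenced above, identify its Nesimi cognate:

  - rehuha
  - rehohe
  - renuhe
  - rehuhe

pipo ~ pihu — Hikul p corresponds to Nesimi h between vowels (before a back vowel).
dofewed ~ duhewed — Hikul o corresponds to Nesimi u after a consonant, before a labial obstruent.
dofewed ~ duhewed — Hikul f corresponds to Nesimi h between vowels (before a front vowel).
Applying these to Hikul 'repofe':
  repofe → rehofe   (p→h between vowels (before a back vowel))
  rehofe → rehufe   (o→u after a consonant, before a labial obstruent)
  rehufe → rehuhe   (f→h between vowels (before a front vowel))
So the Nesimi cognate is 'rehuhe'.

rehuhe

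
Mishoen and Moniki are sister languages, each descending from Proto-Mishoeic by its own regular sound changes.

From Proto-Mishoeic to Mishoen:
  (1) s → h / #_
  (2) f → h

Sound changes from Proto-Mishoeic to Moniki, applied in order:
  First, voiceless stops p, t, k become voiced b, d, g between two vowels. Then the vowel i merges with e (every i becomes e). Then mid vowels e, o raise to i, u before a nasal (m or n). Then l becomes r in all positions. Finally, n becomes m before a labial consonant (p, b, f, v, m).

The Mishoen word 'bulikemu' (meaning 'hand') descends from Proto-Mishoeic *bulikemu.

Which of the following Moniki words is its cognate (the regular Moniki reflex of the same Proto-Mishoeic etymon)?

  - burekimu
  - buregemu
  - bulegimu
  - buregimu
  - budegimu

buregimu

Moniki: start from *bulikemu.
  rule 1 (intervocalic voicing): bulikemu → buligemu
  rule 2 (vowel merger): buligemu → bulegemu
  rule 3 (pre-nasal raising): bulegemu → bulegimu
  rule 4 (unconditioned shift): bulegimu → buregimu
  rule 5: no change — buregimu
  ⇒ Moniki buregimu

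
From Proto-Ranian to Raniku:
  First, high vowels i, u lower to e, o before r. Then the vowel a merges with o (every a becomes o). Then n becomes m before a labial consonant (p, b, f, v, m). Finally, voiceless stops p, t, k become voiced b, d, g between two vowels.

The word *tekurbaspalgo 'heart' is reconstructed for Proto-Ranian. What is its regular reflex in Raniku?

tegorbospolgo

Raniku: *tekurbaspalgo > tekorbaspalgo > tekorbospolgo > tegorbospolgo  (by pre-rhotic lowering, vowel merger, intervocalic voicing)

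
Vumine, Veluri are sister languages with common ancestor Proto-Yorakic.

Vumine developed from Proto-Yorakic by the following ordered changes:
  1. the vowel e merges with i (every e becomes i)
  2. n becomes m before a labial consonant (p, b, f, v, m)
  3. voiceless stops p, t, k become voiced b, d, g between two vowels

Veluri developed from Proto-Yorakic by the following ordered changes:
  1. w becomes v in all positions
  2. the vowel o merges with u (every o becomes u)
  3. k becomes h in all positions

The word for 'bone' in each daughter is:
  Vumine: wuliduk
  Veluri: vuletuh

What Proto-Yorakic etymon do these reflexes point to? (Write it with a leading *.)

*wuletuk

Position 4: Vumine has i, Veluri has e. Veluri preserves e here (none of its changes turn any other segment into e), so the proto-segment is *e.
Position 7: Vumine has k, Veluri has h. Vumine preserves k here (none of its changes turn any other segment into k), so the proto-segment is *k.
Position 5: Vumine has d, Veluri has t. Veluri preserves t here (none of its changes turn any other segment into t), so the proto-segment is *t.
Verify the candidate proto-form against each daughter:
Vumine: start from *wuletuk.
  rule 1 (vowel merger): wuletuk → wulituk
  rule 2: no change — wulituk
  rule 3 (intervocalic voicing): wulituk → wuliduk
  ⇒ Vumine wuliduk
Veluri: *wuletuk > vuletuk > vuletuh  (by unconditioned shift, unconditioned shift)
No other proto-form is consistent with every reflex, so the reconstruction is *wuletuk.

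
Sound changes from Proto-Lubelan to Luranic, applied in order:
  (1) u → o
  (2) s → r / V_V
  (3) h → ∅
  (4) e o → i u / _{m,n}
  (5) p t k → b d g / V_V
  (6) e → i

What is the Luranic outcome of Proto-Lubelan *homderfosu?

umdirforo

Luranic: *homderfosu > homderfoso > homderforo > omderforo > umderforo > umdirforo  (by vowel merger, rhotacism, h-loss, pre-nasal raising, vowel merger)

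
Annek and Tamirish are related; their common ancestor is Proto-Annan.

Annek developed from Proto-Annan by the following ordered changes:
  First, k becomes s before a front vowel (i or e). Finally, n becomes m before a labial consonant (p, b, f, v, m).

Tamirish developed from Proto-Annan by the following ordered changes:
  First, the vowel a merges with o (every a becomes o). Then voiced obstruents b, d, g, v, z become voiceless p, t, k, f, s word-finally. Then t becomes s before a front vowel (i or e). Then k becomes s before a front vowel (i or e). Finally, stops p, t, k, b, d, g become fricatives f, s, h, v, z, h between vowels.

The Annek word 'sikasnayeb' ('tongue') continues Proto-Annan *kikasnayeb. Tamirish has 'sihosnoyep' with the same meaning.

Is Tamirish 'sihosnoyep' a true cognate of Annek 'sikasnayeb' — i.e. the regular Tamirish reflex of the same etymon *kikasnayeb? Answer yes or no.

yes

Derive the expected Tamirish reflex of *kikasnayeb:
Tamirish: *kikasnayeb
  kikasnayeb → kikosnoyeb   [vowel merger]
  kikosnoyeb → kikosnoyep   [final devoicing]
  kikosnoyep (rule 3 does not apply)
  kikosnoyep → sikosnoyep   [palatalisation]
  sikosnoyep → sihosnoyep   [intervocalic lenition]
  giving Tamirish sihosnoyep.
Tamirish 'sihosnoyep' matches the regular reflex exactly, so the pair is cognate.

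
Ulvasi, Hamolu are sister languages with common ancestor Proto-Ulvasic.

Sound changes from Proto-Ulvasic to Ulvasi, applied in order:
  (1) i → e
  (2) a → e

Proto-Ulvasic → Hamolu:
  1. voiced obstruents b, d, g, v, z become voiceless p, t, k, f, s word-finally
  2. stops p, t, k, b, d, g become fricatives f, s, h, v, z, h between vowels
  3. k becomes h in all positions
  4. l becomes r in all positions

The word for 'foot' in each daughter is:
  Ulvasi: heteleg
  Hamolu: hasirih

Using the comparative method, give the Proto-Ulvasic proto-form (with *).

Position 2: Ulvasi has e, Hamolu has a. Hamolu preserves a here (none of its changes turn any other segment into a), so the proto-segment is *a.
Position 4: Ulvasi has e, Hamolu has i. Hamolu preserves i here (none of its changes turn any other segment into i), so the proto-segment is *i.
This points to *hatilig. Verify forward in each daughter:
Ulvasi: start from *hatilig.
  rule 1 (vowel merger): hatilig → hateleg
  rule 2 (vowel merger): hateleg → heteleg
  ⇒ Ulvasi heteleg
Hamolu: *hatilig > hatilik > hasilik > hasilih > hasirih  (by final devoicing, intervocalic lenition, unconditioned shift, unconditioned shift)
*hatilig is the unique common source.

*hatilig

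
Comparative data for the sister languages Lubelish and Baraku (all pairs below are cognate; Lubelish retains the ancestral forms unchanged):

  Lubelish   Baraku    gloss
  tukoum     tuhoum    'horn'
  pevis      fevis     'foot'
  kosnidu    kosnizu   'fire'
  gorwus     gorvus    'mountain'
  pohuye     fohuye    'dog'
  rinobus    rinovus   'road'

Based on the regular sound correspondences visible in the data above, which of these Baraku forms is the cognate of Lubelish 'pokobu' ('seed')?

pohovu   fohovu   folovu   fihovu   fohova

fohovu

pohuye ~ fohuye — Lubelish p corresponds to Baraku f word-initially before a back vowel.
tukoum ~ tuhoum — Lubelish k corresponds to Baraku h between vowels (before a back vowel).
rinobus ~ rinovus — Lubelish b corresponds to Baraku v between vowels (before a back vowel).
Applying these to Lubelish 'pokobu':
  pokobu → fokobu   (p→f word-initially before a back vowel)
  fokobu → fohobu   (k→h between vowels (before a back vowel))
  fohobu → fohovu   (b→v between vowels (before a back vowel))
So the Baraku cognate is 'fohovu'.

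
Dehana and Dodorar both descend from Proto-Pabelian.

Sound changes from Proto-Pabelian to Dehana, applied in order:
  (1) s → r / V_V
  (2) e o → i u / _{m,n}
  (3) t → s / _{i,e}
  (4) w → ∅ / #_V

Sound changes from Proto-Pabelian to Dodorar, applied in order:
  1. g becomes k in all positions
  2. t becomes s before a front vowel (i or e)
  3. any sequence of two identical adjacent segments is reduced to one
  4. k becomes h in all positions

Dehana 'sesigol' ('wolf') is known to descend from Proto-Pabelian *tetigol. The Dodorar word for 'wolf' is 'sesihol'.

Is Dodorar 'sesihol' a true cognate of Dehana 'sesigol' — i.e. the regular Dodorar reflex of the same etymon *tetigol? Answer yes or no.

yes

Derive the expected Dodorar reflex of *tetigol:
Dodorar: start from *tetigol.
  rule 1 (unconditioned shift): tetigol → tetikol
  rule 2 (palatalisation): tetikol → sesikol
  rule 3: no change — sesikol
  rule 4 (unconditioned shift): sesikol → sesihol
  ⇒ Dodorar sesihol
Dodorar 'sesihol' matches the regular reflex exactly, so the pair is cognate.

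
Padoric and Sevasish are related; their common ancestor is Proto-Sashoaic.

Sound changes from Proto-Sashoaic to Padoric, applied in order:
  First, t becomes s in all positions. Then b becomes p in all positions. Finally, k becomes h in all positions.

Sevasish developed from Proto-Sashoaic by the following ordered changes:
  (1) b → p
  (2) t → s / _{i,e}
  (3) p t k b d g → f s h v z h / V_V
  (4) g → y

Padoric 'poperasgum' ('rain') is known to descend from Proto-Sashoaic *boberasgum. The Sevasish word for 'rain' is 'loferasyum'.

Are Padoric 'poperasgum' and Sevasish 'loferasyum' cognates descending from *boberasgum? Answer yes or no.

no

Derive the expected Sevasish reflex of *boberasgum:
Sevasish: start from *boberasgum.
  rule 1 (unconditioned shift): boberasgum → poperasgum
  rule 2: no change — poperasgum
  rule 3 (intervocalic lenition): poperasgum → poferasgum
  rule 4 (unconditioned shift): poferasgum → poferasyum
  ⇒ Sevasish poferasyum
The regular Sevasish reflex would be 'poferasyum', but the attested form is 'loferasyum'. The correspondence is irregular, so they are not cognates (the Sevasish form has a different source).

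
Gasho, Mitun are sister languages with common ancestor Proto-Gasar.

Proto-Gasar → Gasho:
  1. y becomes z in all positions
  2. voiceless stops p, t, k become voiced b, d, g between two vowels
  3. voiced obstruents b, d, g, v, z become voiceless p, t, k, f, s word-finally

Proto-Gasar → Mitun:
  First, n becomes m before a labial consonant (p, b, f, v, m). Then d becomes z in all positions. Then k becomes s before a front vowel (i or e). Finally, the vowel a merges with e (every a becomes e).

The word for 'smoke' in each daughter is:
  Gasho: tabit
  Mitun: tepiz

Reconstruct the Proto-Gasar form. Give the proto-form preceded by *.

*tapid

Position 3: Gasho has b, Mitun has p. Mitun preserves p here (none of its changes turn any other segment into p), so the proto-segment is *p.
Position 5: Gasho has t, Mitun has z. Taking the neighbouring segments as reconstructed: Gasho t could go back to *t or *d; Mitun z could go back to *d or *z — the one source consistent with every daughter is *d.
Continuing position by position gives *tapid; check it forward:
Gasho: start from *tapid.
  rule 1: no change — tapid
  rule 2 (intervocalic voicing): tapid → tabid
  rule 3 (final devoicing): tabid → tabit
  ⇒ Gasho tabit
Mitun: start from *tapid.
  rule 1: no change — tapid
  rule 2 (unconditioned shift): tapid → tapiz
  rule 3: no change — tapiz
  rule 4 (vowel merger): tapiz → tepiz
  ⇒ Mitun tepiz
No other proto-form is consistent with every reflex, so the reconstruction is *tapid.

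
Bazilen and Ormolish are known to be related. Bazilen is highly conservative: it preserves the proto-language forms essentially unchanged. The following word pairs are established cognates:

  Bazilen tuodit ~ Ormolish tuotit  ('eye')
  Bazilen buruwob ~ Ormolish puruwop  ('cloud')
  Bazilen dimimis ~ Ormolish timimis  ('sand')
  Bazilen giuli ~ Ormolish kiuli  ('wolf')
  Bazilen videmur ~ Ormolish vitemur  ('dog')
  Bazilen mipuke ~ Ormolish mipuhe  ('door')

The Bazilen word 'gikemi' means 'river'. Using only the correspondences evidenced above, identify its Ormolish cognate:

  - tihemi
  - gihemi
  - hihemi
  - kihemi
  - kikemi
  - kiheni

kihemi

giuli ~ kiuli — Bazilen g corresponds to Ormolish k word-initially before a front vowel.
mipuke ~ mipuhe — Bazilen k corresponds to Ormolish h between vowels (before a front vowel).
Applying these to Bazilen 'gikemi':
  gikemi → kikemi   (g→k word-initially before a front vowel)
  kikemi → kihemi   (k→h between vowels (before a front vowel))
So the Ormolish cognate is 'kihemi'.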